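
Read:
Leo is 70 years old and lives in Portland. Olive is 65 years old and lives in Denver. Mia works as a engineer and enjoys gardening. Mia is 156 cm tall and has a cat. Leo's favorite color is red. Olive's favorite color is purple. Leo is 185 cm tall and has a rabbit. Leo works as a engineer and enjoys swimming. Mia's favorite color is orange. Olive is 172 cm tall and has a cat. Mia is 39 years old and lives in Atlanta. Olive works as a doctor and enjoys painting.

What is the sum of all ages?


39+65+70 = 174

174


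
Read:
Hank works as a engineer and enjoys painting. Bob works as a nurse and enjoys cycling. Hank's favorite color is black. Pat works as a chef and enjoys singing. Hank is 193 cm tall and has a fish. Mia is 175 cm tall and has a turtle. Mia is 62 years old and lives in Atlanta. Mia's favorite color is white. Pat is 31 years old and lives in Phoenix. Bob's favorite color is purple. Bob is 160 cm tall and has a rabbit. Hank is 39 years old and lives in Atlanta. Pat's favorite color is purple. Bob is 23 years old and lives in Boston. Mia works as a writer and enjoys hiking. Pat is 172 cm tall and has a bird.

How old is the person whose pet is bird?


Person with pet=bird is Pat, age 31

31


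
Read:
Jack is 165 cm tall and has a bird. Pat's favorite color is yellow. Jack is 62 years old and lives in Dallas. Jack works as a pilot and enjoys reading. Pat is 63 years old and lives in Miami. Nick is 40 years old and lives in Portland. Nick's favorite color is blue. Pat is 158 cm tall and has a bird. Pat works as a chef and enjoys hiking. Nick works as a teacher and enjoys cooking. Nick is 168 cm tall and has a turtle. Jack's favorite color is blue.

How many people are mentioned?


People: Pat, Nick, Jack. Count = 3

3


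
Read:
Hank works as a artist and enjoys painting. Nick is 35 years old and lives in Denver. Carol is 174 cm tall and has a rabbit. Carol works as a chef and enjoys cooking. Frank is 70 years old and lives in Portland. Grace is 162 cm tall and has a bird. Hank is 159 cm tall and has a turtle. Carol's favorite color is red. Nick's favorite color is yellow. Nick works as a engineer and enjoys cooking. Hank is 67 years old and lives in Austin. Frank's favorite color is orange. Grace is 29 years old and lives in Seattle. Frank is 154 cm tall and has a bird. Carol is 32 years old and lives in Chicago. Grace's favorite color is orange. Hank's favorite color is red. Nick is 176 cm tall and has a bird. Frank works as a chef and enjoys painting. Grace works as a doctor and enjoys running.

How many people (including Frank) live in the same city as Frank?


Frank lives in Portland. Count = 1

1


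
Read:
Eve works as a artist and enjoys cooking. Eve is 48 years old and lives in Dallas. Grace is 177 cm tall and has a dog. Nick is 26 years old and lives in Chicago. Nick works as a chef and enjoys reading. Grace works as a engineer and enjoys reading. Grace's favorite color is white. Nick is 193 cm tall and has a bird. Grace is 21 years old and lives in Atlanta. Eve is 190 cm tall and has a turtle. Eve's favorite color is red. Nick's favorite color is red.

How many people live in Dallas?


Count in Dallas: 1

1


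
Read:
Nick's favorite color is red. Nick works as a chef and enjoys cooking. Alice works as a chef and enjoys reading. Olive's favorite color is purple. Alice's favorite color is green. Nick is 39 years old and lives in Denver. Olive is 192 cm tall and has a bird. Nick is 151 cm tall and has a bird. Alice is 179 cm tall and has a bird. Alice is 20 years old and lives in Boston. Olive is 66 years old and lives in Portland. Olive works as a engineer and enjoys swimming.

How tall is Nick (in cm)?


Nick is 151 cm tall

151


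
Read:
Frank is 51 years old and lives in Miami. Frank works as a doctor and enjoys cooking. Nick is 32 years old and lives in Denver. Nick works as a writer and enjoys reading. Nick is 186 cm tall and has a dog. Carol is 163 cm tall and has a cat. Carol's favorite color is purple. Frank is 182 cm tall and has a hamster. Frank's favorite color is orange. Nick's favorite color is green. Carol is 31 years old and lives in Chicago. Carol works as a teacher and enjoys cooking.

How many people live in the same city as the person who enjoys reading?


Person with hobby reading is Nick, city Denver. Count = 1

1


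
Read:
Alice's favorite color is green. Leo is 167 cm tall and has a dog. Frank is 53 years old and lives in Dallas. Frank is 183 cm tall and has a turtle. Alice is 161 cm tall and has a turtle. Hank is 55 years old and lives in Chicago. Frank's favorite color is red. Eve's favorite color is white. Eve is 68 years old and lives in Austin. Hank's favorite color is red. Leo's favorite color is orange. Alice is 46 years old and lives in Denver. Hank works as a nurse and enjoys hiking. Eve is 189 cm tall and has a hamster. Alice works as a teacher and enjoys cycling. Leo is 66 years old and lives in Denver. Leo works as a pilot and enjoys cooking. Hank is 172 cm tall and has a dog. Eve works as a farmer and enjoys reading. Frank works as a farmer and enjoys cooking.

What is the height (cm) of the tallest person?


Tallest: Eve at 189 cm

189


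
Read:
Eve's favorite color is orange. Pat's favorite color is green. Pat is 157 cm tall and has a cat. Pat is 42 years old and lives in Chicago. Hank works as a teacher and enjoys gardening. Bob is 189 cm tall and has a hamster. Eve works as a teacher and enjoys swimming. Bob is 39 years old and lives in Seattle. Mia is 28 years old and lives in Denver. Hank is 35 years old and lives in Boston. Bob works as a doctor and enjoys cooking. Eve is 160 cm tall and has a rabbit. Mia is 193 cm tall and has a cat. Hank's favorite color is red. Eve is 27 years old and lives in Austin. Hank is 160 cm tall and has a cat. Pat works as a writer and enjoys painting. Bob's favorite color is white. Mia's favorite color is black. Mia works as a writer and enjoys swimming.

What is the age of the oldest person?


Oldest: Pat at 42

42


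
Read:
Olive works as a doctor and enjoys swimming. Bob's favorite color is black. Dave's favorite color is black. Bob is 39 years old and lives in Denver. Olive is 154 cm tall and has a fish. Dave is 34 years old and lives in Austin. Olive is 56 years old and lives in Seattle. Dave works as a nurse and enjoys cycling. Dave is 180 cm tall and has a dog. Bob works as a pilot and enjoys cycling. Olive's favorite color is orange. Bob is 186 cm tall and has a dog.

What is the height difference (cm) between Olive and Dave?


|154 - 180| = 26

26


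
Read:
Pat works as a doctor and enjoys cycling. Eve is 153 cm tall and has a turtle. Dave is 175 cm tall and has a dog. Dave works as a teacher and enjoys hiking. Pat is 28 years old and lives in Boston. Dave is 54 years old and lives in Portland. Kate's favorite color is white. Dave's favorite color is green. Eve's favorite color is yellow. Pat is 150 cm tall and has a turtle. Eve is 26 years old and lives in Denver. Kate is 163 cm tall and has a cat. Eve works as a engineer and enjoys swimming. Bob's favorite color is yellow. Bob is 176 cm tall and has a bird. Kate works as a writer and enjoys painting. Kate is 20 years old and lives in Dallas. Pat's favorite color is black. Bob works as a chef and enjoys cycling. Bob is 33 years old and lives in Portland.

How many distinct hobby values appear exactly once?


Unique hobby values: 3

3


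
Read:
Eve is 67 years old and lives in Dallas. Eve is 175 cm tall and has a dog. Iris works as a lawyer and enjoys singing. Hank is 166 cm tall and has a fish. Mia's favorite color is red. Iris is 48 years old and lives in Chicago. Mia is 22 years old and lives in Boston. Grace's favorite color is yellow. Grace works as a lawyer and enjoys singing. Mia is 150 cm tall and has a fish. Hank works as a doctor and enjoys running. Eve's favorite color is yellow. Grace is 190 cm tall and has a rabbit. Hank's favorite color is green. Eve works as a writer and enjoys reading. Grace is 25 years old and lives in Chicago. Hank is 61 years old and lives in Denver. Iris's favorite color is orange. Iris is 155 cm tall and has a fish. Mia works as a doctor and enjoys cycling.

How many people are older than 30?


Filter: 3

3


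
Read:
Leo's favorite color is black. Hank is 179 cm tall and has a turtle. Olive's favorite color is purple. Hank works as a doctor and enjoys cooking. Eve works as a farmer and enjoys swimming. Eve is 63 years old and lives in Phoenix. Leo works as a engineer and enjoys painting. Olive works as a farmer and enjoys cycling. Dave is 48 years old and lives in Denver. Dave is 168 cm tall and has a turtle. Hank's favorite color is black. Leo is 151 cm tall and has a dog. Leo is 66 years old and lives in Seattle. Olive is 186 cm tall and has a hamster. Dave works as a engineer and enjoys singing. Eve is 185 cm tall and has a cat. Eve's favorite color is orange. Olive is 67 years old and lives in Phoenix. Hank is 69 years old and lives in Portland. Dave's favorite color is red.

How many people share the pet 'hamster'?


Count: 1

1


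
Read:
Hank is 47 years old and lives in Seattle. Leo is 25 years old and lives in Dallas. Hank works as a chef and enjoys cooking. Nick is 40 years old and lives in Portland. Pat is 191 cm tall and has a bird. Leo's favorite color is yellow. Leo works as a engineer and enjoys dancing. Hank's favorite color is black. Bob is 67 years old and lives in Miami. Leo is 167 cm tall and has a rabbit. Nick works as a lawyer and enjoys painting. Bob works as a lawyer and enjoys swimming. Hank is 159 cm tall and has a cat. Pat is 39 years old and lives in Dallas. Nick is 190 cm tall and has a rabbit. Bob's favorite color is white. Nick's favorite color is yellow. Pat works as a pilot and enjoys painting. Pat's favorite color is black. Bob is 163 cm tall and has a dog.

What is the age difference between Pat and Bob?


|39 - 67| = 28

28


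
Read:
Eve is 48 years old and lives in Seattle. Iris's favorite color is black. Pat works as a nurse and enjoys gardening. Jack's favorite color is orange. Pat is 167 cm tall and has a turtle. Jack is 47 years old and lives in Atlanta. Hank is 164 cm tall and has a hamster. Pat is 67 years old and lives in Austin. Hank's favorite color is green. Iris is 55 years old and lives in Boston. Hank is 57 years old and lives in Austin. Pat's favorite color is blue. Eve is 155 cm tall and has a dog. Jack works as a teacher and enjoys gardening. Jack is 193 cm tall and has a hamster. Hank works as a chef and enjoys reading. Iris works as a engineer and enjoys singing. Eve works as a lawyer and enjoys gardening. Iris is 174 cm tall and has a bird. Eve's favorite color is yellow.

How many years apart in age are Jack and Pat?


47 vs 67, diff = 20

20


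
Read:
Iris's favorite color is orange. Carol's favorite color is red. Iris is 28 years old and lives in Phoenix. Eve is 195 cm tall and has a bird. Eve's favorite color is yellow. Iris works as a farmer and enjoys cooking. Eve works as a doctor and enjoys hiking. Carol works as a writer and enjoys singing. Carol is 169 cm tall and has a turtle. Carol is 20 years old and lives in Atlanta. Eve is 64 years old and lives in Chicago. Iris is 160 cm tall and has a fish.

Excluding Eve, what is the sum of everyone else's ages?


Sum (excluding Eve): 48

48


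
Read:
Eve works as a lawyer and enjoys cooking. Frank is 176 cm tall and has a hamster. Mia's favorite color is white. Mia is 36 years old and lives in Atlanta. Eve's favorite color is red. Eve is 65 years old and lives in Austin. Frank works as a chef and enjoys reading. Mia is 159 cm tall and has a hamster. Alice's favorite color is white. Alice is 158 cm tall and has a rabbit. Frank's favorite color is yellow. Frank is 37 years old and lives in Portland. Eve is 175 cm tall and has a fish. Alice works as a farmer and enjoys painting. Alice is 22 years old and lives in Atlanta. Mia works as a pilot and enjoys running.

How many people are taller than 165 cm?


Taller than 165: 2

2


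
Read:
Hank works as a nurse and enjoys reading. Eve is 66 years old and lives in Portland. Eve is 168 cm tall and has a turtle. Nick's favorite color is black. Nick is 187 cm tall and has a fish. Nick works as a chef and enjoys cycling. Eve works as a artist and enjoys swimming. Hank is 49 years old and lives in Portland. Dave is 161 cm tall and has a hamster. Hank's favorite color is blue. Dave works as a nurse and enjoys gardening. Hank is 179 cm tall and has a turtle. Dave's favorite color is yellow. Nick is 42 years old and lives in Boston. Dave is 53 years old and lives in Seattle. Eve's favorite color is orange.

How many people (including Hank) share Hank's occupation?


Hank is a nurse. Count = 2

2


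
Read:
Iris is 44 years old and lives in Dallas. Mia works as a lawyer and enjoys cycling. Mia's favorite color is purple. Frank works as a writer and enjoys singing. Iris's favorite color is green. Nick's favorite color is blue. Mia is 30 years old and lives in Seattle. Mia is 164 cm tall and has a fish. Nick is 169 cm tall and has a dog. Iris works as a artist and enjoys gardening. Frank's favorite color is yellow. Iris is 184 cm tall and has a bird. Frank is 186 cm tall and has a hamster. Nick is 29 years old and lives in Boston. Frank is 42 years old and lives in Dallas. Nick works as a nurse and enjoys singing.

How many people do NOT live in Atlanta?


Not in Atlanta: 4

4


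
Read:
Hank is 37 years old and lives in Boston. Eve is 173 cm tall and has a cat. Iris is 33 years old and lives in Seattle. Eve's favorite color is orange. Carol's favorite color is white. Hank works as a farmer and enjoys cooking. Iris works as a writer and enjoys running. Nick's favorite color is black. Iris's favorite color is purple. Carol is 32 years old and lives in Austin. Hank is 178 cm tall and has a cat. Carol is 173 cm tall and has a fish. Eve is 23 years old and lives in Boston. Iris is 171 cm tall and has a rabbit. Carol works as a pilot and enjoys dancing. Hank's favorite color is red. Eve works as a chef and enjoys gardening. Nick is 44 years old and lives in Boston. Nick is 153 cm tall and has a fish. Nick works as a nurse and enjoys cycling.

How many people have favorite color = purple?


Count: 1

1


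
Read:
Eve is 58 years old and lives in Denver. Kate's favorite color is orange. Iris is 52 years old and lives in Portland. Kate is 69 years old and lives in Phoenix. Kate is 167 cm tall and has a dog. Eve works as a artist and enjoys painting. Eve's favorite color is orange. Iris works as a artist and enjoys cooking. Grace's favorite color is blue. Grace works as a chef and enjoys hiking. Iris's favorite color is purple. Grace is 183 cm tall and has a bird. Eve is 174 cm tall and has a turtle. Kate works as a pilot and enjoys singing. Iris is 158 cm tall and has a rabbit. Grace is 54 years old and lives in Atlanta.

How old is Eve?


Eve is 58 years old

58


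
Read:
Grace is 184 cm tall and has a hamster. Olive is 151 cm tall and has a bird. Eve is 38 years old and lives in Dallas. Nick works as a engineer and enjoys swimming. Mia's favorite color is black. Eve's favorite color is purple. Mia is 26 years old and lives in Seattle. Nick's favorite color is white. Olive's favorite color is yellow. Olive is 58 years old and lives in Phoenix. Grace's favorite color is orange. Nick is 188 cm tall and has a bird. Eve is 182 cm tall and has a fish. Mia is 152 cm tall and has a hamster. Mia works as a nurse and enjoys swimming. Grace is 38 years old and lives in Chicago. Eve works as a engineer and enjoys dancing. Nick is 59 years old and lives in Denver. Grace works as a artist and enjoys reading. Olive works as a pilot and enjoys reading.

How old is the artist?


The artist is Grace, age 38

38


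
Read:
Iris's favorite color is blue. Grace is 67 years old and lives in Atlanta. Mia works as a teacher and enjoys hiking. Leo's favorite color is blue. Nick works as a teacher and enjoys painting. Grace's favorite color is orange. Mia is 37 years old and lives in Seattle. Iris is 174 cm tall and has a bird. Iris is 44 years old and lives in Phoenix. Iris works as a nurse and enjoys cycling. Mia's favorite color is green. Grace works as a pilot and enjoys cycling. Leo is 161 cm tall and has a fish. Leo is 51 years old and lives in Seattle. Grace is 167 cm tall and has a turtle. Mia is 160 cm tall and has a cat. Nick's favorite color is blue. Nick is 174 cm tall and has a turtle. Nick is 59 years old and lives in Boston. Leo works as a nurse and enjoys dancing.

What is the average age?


Sum=258, n=5, avg=51.6

51.6


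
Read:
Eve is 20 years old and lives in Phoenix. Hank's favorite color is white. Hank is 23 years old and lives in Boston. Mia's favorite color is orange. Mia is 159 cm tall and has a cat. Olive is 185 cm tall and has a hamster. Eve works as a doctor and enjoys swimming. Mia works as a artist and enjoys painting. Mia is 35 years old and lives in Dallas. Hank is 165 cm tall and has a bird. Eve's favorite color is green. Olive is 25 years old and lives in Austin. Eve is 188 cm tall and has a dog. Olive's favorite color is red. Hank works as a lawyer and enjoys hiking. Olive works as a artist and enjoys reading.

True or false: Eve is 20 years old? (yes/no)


Eve is actually 20. yes

yes


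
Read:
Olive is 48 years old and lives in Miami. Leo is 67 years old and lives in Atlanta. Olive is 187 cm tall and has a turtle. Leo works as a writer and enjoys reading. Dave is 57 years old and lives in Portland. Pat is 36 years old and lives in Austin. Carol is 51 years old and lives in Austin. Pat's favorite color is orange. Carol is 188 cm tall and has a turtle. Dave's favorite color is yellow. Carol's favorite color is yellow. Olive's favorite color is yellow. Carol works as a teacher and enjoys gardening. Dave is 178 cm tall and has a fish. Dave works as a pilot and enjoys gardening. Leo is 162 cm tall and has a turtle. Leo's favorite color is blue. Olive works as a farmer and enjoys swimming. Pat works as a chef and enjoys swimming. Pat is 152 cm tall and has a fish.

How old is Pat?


Pat is 36 years old

36


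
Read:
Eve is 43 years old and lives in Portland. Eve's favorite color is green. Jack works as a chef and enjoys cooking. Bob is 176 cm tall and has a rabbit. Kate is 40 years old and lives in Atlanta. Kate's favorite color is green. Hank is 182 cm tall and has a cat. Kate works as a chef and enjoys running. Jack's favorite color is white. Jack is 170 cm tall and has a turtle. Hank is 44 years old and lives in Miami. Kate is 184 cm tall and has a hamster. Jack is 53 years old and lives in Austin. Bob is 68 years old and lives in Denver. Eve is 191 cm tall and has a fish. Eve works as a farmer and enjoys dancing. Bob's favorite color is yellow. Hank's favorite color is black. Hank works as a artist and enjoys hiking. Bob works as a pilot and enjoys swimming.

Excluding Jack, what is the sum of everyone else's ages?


Sum (excluding Jack): 195

195


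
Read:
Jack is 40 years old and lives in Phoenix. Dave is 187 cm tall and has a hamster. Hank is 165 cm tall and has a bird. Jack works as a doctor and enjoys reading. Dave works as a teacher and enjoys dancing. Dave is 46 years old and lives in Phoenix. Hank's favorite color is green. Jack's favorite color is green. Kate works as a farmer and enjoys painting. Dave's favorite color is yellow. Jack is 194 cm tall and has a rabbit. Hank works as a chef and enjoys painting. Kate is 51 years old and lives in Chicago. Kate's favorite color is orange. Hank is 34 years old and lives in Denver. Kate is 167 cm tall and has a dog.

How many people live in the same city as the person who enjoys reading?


Person with hobby reading is Jack, city Phoenix. Count = 2

2


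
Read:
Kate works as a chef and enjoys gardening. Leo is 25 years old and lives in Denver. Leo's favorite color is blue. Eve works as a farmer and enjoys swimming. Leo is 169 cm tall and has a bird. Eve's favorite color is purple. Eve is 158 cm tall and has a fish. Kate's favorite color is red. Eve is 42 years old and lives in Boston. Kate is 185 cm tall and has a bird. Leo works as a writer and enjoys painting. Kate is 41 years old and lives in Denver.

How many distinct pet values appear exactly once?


Unique pet values: 1

1


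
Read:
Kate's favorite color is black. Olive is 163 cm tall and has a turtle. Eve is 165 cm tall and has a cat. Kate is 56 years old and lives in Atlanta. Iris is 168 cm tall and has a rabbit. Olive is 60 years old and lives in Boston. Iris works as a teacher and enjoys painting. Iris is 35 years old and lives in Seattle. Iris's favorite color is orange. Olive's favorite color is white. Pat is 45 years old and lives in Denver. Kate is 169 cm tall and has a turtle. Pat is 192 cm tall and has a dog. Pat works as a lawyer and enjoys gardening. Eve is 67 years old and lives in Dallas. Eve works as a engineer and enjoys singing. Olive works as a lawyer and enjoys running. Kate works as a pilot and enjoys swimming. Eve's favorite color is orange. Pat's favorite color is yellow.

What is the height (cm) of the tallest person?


Tallest: Pat at 192 cm

192


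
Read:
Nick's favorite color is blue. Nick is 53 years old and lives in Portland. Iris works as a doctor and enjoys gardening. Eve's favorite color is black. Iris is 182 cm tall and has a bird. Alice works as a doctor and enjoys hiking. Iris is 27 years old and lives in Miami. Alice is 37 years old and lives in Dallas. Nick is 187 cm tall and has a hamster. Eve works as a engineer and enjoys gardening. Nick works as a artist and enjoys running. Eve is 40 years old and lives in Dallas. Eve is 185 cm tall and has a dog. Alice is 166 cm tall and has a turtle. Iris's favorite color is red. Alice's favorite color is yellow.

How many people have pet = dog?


Count: 1

1


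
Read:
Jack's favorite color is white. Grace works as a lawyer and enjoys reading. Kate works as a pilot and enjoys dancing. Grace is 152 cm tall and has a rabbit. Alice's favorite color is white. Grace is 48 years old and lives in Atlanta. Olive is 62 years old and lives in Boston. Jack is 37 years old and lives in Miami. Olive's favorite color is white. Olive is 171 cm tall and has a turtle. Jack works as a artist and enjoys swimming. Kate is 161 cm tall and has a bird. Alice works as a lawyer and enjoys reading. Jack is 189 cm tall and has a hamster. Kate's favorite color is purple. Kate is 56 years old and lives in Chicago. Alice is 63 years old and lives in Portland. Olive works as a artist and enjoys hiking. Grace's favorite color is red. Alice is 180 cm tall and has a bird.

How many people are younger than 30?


Filter: 0

0


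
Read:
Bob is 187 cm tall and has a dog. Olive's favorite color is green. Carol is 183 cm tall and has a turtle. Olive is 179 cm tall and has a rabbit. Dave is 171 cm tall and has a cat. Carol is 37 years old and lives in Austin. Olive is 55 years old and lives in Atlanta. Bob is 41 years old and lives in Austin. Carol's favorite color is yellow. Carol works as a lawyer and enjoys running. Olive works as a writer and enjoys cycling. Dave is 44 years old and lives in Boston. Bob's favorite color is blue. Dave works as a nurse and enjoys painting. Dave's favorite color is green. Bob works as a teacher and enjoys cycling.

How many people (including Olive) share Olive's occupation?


Olive is a writer. Count = 1

1


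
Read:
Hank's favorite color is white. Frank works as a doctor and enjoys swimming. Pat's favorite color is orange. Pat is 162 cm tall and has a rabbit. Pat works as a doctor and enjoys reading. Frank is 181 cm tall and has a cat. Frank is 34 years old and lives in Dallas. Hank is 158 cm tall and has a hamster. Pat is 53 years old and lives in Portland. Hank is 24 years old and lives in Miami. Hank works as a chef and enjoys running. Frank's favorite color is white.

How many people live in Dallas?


Count in Dallas: 1

1


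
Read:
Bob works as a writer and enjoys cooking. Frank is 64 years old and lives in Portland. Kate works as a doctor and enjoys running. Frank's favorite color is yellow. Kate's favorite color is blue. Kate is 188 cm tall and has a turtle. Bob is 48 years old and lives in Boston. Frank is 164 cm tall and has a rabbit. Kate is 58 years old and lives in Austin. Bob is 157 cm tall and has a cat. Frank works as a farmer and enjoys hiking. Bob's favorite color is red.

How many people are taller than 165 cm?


Taller than 165: 1

1


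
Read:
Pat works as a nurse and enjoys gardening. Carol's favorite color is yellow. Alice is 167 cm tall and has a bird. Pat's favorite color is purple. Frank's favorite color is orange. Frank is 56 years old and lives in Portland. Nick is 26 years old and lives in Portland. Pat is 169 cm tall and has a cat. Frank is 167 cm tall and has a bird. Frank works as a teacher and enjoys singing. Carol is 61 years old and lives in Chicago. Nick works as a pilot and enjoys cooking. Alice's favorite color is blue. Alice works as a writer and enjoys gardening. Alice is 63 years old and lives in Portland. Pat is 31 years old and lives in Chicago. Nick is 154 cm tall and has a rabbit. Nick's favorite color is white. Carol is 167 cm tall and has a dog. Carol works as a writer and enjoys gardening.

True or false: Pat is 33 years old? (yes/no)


Pat is actually 31. no

no


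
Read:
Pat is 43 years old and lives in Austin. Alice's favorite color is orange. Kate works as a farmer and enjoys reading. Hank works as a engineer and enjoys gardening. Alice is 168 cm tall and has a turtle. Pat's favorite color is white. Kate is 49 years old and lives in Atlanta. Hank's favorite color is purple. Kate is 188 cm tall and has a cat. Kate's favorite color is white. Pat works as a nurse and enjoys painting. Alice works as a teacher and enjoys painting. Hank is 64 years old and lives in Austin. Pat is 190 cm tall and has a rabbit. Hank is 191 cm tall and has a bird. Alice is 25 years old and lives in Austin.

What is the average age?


Sum=181, n=4, avg=45.25

45.25


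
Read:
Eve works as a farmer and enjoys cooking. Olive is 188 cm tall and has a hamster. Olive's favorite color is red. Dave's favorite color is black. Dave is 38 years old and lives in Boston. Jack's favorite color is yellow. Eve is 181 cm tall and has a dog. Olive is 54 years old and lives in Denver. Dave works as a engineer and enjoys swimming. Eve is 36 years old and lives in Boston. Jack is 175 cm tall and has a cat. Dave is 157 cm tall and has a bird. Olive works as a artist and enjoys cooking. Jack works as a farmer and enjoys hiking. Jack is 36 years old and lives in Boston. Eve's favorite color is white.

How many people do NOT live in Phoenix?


Not in Phoenix: 4

4


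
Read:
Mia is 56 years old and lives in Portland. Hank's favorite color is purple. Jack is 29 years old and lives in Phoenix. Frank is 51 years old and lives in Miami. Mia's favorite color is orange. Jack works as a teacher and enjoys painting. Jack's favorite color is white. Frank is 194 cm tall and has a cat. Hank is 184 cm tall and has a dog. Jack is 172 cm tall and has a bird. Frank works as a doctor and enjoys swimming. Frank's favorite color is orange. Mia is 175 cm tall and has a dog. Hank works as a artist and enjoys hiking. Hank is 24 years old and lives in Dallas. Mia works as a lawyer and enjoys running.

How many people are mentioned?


People: Jack, Hank, Frank, Mia. Count = 4

4


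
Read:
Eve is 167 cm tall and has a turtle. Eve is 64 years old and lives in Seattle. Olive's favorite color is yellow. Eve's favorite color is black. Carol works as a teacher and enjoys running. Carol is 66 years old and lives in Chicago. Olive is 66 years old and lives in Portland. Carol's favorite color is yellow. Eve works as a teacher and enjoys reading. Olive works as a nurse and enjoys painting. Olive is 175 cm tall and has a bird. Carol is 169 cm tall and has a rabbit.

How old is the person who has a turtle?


Person with turtle is Eve, age 64

64


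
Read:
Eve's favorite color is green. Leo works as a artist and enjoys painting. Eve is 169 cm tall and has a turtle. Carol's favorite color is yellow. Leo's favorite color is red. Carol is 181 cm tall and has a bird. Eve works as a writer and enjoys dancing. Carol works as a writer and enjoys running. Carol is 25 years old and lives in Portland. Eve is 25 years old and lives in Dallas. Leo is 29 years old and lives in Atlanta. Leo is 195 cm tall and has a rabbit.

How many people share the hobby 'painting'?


Count: 1

1


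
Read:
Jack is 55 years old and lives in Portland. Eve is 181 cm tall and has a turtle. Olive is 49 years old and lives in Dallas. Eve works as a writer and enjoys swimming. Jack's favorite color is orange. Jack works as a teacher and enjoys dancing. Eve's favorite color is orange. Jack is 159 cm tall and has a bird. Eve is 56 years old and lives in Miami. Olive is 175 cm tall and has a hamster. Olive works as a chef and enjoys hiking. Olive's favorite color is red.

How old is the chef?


The chef is Olive, age 49

49


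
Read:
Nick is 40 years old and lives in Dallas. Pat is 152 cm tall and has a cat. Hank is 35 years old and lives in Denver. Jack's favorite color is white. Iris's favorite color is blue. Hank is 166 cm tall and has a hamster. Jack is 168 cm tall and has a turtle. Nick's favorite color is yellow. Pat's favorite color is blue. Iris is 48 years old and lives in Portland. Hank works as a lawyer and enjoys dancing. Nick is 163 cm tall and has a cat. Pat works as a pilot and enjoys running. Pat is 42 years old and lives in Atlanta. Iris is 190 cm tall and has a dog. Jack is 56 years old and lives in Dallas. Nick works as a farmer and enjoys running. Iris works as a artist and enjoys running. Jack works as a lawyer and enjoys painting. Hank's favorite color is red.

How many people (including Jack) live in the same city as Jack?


Jack lives in Dallas. Count = 2

2


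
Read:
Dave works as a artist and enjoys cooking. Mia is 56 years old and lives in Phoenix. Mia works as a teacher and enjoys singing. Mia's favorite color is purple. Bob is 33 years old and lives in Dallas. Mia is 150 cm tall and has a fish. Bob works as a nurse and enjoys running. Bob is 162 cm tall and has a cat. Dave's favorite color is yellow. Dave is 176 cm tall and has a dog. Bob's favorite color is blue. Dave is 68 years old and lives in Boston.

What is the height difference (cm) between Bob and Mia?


|162 - 150| = 12

12


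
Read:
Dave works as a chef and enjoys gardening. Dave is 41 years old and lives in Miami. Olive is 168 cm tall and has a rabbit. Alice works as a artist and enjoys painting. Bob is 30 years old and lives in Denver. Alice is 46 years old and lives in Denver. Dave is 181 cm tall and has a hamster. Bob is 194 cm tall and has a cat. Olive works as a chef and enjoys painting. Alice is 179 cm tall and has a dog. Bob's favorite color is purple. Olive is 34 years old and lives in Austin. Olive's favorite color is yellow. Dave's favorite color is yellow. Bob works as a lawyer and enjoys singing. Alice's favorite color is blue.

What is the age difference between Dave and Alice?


|41 - 46| = 5

5


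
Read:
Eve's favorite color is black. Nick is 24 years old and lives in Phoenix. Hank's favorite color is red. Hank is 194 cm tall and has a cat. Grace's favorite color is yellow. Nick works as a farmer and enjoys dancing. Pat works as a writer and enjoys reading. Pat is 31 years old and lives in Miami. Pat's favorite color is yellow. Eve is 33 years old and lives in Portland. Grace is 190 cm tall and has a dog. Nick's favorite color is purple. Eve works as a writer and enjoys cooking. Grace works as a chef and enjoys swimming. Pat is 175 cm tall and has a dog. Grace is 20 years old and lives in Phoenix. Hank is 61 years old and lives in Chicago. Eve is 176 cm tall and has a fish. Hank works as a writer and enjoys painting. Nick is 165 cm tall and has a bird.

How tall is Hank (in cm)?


Hank is 194 cm tall

194


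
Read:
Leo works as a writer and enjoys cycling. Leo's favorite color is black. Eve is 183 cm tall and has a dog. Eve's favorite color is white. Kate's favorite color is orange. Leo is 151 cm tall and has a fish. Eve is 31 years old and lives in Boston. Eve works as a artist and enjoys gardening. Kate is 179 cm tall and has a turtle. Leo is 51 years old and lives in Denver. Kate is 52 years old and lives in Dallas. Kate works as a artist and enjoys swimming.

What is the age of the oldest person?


Oldest: Kate at 52

52


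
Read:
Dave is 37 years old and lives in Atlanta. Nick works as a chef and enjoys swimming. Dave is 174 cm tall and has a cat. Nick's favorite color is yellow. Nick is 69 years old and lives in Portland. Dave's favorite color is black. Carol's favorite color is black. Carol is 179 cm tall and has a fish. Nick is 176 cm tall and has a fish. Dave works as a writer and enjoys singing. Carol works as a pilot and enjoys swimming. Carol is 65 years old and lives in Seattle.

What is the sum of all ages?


65+37+69 = 171

171


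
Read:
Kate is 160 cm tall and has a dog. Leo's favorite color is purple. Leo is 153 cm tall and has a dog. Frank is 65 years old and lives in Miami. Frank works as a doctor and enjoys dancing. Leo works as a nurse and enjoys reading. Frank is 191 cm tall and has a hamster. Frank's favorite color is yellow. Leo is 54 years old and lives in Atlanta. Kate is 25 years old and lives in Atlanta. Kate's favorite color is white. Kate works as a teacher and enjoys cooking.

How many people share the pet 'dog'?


Count: 2

2


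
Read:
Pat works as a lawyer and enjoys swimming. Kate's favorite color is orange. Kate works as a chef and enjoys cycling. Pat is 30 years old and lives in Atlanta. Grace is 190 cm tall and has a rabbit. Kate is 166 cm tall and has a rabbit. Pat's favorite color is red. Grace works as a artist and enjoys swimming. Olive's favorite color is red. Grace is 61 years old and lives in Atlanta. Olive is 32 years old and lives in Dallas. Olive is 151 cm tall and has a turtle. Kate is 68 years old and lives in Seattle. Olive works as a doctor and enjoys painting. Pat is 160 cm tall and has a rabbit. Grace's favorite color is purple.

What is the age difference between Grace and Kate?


|61 - 68| = 7

7


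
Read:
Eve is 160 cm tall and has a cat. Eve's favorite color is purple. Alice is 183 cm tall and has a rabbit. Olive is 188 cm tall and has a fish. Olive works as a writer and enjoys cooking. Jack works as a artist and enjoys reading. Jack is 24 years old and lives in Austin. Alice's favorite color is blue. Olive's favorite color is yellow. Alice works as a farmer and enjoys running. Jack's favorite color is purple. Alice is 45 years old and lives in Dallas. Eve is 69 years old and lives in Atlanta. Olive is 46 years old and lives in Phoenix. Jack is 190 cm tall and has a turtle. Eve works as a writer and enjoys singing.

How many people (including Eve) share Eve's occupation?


Eve is a writer. Count = 2

2


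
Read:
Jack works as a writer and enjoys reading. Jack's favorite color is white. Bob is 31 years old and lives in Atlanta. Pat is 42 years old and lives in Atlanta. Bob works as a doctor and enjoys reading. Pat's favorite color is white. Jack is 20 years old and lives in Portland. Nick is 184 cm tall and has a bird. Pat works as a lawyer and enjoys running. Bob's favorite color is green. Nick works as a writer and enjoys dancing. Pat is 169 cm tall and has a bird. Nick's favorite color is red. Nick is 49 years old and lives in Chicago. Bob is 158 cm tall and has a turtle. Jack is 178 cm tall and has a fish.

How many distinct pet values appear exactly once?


Unique pet values: 2

2


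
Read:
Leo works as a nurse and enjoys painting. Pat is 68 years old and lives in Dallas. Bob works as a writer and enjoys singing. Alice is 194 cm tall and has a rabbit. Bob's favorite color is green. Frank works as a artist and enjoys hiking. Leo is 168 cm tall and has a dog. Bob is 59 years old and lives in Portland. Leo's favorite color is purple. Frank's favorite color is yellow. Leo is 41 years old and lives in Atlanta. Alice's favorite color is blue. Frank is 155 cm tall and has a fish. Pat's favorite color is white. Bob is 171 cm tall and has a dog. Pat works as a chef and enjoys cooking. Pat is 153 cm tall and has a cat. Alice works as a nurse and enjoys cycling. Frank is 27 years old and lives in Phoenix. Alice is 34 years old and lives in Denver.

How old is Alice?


Alice is 34 years old

34


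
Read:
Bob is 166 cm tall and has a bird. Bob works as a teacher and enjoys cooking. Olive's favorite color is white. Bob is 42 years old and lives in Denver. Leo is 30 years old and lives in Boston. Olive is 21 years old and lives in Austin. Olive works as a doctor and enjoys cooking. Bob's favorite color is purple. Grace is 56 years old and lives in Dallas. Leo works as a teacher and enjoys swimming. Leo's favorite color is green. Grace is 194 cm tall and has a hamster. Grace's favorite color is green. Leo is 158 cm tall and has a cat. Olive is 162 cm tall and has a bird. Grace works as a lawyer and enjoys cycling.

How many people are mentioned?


People: Bob, Leo, Grace, Olive. Count = 4

4


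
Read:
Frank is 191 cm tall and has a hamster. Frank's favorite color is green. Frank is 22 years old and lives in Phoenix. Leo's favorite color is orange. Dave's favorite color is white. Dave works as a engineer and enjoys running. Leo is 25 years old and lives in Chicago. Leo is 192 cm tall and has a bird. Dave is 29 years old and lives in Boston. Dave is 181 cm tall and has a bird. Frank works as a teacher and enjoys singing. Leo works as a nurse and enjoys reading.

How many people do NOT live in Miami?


Not in Miami: 3

3


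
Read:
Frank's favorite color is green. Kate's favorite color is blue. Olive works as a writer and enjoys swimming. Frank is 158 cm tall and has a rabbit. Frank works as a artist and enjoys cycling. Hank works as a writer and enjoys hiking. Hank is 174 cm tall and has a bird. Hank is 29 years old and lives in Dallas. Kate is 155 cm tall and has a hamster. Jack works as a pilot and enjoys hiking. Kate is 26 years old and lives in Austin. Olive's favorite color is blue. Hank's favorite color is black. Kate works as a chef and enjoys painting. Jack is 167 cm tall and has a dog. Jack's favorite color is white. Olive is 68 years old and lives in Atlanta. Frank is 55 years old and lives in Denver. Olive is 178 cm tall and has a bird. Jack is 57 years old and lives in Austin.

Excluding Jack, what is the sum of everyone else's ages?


Sum (excluding Jack): 178

178


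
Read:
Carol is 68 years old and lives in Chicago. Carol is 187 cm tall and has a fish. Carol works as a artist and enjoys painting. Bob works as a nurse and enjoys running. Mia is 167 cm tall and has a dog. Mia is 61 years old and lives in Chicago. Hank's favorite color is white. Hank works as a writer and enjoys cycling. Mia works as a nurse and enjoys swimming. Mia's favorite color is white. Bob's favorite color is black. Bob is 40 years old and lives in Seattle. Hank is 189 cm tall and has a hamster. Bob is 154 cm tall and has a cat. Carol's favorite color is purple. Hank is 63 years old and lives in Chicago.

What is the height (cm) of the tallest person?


Tallest: Hank at 189 cm

189


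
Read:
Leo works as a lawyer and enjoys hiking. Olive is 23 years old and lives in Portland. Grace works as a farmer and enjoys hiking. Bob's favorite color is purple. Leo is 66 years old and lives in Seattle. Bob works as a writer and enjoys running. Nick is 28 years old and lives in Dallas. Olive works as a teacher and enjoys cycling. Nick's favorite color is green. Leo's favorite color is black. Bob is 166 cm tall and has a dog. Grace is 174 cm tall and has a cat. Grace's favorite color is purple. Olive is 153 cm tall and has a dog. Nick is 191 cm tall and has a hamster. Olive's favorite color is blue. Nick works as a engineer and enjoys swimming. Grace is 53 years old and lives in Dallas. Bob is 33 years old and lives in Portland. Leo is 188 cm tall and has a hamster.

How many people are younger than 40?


Filter: 3

3
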